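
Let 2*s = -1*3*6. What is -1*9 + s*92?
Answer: -837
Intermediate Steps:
s = -9 (s = (-1*3*6)/2 = (-3*6)/2 = (½)*(-18) = -9)
-1*9 + s*92 = -1*9 - 9*92 = -9 - 828 = -837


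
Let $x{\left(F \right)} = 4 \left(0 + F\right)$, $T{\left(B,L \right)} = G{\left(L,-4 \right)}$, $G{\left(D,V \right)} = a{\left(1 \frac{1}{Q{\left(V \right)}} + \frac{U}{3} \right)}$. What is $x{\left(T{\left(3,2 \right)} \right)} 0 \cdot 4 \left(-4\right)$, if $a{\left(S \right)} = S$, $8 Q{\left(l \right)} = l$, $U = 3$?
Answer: $0$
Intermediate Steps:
$Q{\left(l \right)} = \frac{l}{8}$
$G{\left(D,V \right)} = 1 + \frac{8}{V}$ ($G{\left(D,V \right)} = 1 \frac{1}{\frac{1}{8} V} + \frac{3}{3} = 1 \frac{8}{V} + 3 \cdot \frac{1}{3} = \frac{8}{V} + 1 = 1 + \frac{8}{V}$)
$T{\left(B,L \right)} = -1$ ($T{\left(B,L \right)} = \frac{8 - 4}{-4} = \left(- \frac{1}{4}\right) 4 = -1$)
$x{\left(F \right)} = 4 F$
$x{\left(T{\left(3,2 \right)} \right)} 0 \cdot 4 \left(-4\right) = 4 \left(-1\right) 0 \cdot 4 \left(-4\right) = - 4 \cdot 0 \left(-4\right) = \left(-4\right) 0 = 0$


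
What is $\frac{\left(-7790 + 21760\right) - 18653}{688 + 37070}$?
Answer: $- \frac{223}{1798} \approx -0.12403$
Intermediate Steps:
$\frac{\left(-7790 + 21760\right) - 18653}{688 + 37070} = \frac{13970 - 18653}{37758} = \left(-4683\right) \frac{1}{37758} = - \frac{223}{1798}$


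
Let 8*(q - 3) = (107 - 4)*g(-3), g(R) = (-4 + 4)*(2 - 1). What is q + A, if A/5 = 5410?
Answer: 27053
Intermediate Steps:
A = 27050 (A = 5*5410 = 27050)
g(R) = 0 (g(R) = 0*1 = 0)
q = 3 (q = 3 + ((107 - 4)*0)/8 = 3 + (103*0)/8 = 3 + (1/8)*0 = 3 + 0 = 3)
q + A = 3 + 27050 = 27053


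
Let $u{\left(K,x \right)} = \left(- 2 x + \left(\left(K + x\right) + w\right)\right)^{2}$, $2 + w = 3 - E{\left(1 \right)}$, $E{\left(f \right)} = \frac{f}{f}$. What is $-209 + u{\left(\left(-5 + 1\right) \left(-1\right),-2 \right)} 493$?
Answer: $17539$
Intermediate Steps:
$E{\left(f \right)} = 1$
$w = 0$ ($w = -2 + \left(3 - 1\right) = -2 + 2 = 0$)
$u{\left(K,x \right)} = \left(K - x\right)^{2}$ ($u{\left(K,x \right)} = \left(- 2 x + \left(\left(K + x\right) + 0\right)\right)^{2} = \left(- 2 x + \left(K + x\right)\right)^{2} = \left(K - x\right)^{2}$)
$-209 + u{\left(\left(-5 + 1\right) \left(-1\right),-2 \right)} 493 = -209 + \left(\left(-5 + 1\right) \left(-1\right) - -2\right)^{2} \cdot 493 = -209 + \left(\left(-4\right) \left(-1\right) + 2\right)^{2} \cdot 493 = -209 + \left(4 + 2\right)^{2} \cdot 493 = -209 + 6^{2} \cdot 493 = -209 + 36 \cdot 493 = -209 + 17748 = 17539$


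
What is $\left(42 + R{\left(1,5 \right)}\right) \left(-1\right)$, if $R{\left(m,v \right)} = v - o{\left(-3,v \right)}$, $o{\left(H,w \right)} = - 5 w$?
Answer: $-72$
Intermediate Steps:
$R{\left(m,v \right)} = 6 v$ ($R{\left(m,v \right)} = v - - 5 v = v + 5 v = 6 v$)
$\left(42 + R{\left(1,5 \right)}\right) \left(-1\right) = \left(42 + 6 \cdot 5\right) \left(-1\right) = \left(42 + 30\right) \left(-1\right) = 72 \left(-1\right) = -72$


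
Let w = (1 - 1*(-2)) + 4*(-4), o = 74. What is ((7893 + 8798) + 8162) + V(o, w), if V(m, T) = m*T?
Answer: 23891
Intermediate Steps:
w = -13 (w = (1 + 2) - 16 = 3 - 16 = -13)
V(m, T) = T*m
((7893 + 8798) + 8162) + V(o, w) = ((7893 + 8798) + 8162) - 13*74 = (16691 + 8162) - 962 = 24853 - 962 = 23891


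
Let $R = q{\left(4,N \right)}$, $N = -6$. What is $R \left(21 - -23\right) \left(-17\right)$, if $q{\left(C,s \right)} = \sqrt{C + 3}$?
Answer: $- 748 \sqrt{7} \approx -1979.0$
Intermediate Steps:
$q{\left(C,s \right)} = \sqrt{3 + C}$
$R = \sqrt{7}$ ($R = \sqrt{3 + 4} = \sqrt{7} \approx 2.6458$)
$R \left(21 - -23\right) \left(-17\right) = \sqrt{7} \left(21 - -23\right) \left(-17\right) = \sqrt{7} \left(21 + 23\right) \left(-17\right) = \sqrt{7} \cdot 44 \left(-17\right) = 44 \sqrt{7} \left(-17\right) = - 748 \sqrt{7}$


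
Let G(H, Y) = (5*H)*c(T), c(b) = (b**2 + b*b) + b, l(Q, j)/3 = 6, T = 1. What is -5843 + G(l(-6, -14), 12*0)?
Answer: -5573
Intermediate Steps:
l(Q, j) = 18 (l(Q, j) = 3*6 = 18)
c(b) = b + 2*b**2 (c(b) = (b**2 + b**2) + b = 2*b**2 + b = b + 2*b**2)
G(H, Y) = 15*H (G(H, Y) = (5*H)*(1*(1 + 2*1)) = (5*H)*(1*(1 + 2)) = (5*H)*(1*3) = (5*H)*3 = 15*H)
-5843 + G(l(-6, -14), 12*0) = -5843 + 15*18 = -5843 + 270 = -5573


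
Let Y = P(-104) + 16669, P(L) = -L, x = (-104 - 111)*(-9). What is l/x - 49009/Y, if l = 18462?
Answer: 7956693/1202065 ≈ 6.6192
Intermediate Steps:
x = 1935 (x = -215*(-9) = 1935)
Y = 16773 (Y = -1*(-104) + 16669 = 104 + 16669 = 16773)
l/x - 49009/Y = 18462/1935 - 49009/16773 = 18462*(1/1935) - 49009*1/16773 = 6154/645 - 49009/16773 = 7956693/1202065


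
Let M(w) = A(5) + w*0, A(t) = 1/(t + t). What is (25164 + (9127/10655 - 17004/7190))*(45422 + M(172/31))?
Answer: 87559484727735351/76609450 ≈ 1.1429e+9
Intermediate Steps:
A(t) = 1/(2*t)
M(w) = ⅒ (M(w) = (½)/5 + w*0 = (½)*(⅕) + 0 = ⅒ + 0 = ⅒)
(25164 + (9127/10655 - 17004/7190))*(45422 + M(172/31)) = (25164 + (9127/10655 - 17004/7190))*(45422 + ⅒) = (25164 + (9127*(1/10655) - 17004*1/7190))*(454221/10) = (25164 + (9127/10655 - 8502/3595))*(454221/10) = (25164 - 11555449/7660945)*(454221/10) = (192768464531/7660945)*(454221/10) = 87559484727735351/76609450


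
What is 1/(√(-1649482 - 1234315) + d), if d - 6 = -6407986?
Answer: -6407980/41062210564197 - 7*I*√58853/41062210564197 ≈ -1.5606e-7 - 4.1356e-11*I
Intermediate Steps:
d = -6407980 (d = 6 - 6407986 = -6407980)
1/(√(-1649482 - 1234315) + d) = 1/(√(-1649482 - 1234315) - 6407980) = 1/(√(-2883797) - 6407980) = 1/(7*I*√58853 - 6407980) = 1/(-6407980 + 7*I*√58853)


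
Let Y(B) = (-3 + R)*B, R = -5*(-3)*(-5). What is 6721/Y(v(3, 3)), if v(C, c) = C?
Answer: -517/18 ≈ -28.722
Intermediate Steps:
R = -75 (R = 15*(-5) = -75)
Y(B) = -78*B (Y(B) = (-3 - 75)*B = -78*B)
6721/Y(v(3, 3)) = 6721/((-78*3)) = 6721/(-234) = 6721*(-1/234) = -517/18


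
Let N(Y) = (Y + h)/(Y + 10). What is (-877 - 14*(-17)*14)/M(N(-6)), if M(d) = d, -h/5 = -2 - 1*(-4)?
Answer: -2455/4 ≈ -613.75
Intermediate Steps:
h = -10 (h = -5*(-2 - 1*(-4)) = -5*(-2 + 4) = -5*2 = -10)
N(Y) = (-10 + Y)/(10 + Y) (N(Y) = (Y - 10)/(Y + 10) = (-10 + Y)/(10 + Y))
(-877 - 14*(-17)*14)/M(N(-6)) = (-877 - 14*(-17)*14)/(((-10 - 6)/(10 - 6))) = (-877 + 238*14)/((-16/4)) = (-877 + 3332)/(((¼)*(-16))) = 2455/(-4) = 2455*(-¼) = -2455/4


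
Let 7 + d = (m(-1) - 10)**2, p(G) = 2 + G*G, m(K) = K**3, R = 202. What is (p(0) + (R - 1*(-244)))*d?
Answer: 51072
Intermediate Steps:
p(G) = 2 + G**2
d = 114 (d = -7 + ((-1)**3 - 10)**2 = -7 + (-1 - 10)**2 = -7 + (-11)**2 = -7 + 121 = 114)
(p(0) + (R - 1*(-244)))*d = ((2 + 0**2) + (202 - 1*(-244)))*114 = ((2 + 0) + (202 + 244))*114 = (2 + 446)*114 = 448*114 = 51072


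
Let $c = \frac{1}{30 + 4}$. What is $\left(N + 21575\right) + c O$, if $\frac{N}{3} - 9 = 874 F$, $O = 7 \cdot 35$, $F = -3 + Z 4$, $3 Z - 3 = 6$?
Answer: $\frac{1537045}{34} \approx 45207.0$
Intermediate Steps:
$Z = 3$ ($Z = 1 + \frac{1}{3} \cdot 6 = 1 + 2 = 3$)
$F = 9$ ($F = -3 + 3 \cdot 4 = -3 + 12 = 9$)
$O = 245$
$c = \frac{1}{34} \approx 0.029412$
$N = 23625$ ($N = 27 + 3 \cdot 874 \cdot 9 = 27 + 3 \cdot 7866 = 27 + 23598 = 23625$)
$\left(N + 21575\right) + c O = \left(23625 + 21575\right) + \frac{1}{34} \cdot 245 = 45200 + \frac{245}{34} = \frac{1537045}{34}$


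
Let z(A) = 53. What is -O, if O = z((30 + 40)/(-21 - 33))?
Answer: -53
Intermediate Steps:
O = 53
-O = -1*53 = -53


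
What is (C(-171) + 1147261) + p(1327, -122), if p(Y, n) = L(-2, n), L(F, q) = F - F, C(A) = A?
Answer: 1147090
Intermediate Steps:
L(F, q) = 0
p(Y, n) = 0
(C(-171) + 1147261) + p(1327, -122) = (-171 + 1147261) + 0 = 1147090 + 0 = 1147090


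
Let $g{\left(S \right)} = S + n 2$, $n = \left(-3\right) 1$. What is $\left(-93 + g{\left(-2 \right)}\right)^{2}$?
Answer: $10201$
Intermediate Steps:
$n = -3$
$g{\left(S \right)} = -6 + S$ ($g{\left(S \right)} = S - 6 = -6 + S$)
$\left(-93 + g{\left(-2 \right)}\right)^{2} = \left(-93 - 8\right)^{2} = \left(-101\right)^{2} = 10201$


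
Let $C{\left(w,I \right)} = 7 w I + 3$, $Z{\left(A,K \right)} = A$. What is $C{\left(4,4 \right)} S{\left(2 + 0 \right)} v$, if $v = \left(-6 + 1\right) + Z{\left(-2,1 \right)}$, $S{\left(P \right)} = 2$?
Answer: $-1610$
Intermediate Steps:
$C{\left(w,I \right)} = 3 + 7 I w$ ($C{\left(w,I \right)} = 7 I w + 3 = 3 + 7 I w$)
$v = -7$ ($v = \left(-6 + 1\right) - 2 = -5 - 2 = -7$)
$C{\left(4,4 \right)} S{\left(2 + 0 \right)} v = \left(3 + 7 \cdot 4 \cdot 4\right) 2 \left(-7\right) = \left(3 + 112\right) 2 \left(-7\right) = 115 \cdot 2 \left(-7\right) = 230 \left(-7\right) = -1610$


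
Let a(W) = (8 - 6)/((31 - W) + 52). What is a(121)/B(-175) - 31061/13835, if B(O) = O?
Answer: -20652798/9200275 ≈ -2.2448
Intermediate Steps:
a(W) = 2/(83 - W)
a(121)/B(-175) - 31061/13835 = -2/(-83 + 121)/(-175) - 31061/13835 = -2/38*(-1/175) - 31061*1/13835 = -2*1/38*(-1/175) - 31061/13835 = -1/19*(-1/175) - 31061/13835 = 1/3325 - 31061/13835 = -20652798/9200275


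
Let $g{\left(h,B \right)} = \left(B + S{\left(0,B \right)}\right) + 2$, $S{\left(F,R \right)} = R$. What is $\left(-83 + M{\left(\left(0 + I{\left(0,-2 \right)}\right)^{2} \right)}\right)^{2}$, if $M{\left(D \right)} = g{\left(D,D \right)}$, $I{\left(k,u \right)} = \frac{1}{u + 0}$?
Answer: $\frac{25921}{4} \approx 6480.3$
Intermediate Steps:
$I{\left(k,u \right)} = \frac{1}{u}$
$g{\left(h,B \right)} = 2 + 2 B$ ($g{\left(h,B \right)} = \left(B + B\right) + 2 = 2 B + 2 = 2 + 2 B$)
$M{\left(D \right)} = 2 + 2 D$
$\left(-83 + M{\left(\left(0 + I{\left(0,-2 \right)}\right)^{2} \right)}\right)^{2} = \left(-83 + \left(2 + 2 \left(0 + \frac{1}{-2}\right)^{2}\right)\right)^{2} = \left(-83 + \left(2 + 2 \left(0 - \frac{1}{2}\right)^{2}\right)\right)^{2} = \left(-83 + \left(2 + 2 \left(- \frac{1}{2}\right)^{2}\right)\right)^{2} = \left(-83 + \left(2 + 2 \cdot \frac{1}{4}\right)\right)^{2} = \left(-83 + \left(2 + \frac{1}{2}\right)\right)^{2} = \left(-83 + \frac{5}{2}\right)^{2} = \left(- \frac{161}{2}\right)^{2} = \frac{25921}{4}$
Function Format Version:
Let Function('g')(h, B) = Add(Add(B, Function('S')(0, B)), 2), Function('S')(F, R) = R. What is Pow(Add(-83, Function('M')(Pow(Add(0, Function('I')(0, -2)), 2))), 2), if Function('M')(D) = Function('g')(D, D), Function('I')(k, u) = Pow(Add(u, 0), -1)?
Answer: Rational(25921, 4) ≈ 6480.3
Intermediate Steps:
Function('I')(k, u) = Pow(u, -1)
Function('g')(h, B) = Add(2, Mul(2, B)) (Function('g')(h, B) = Add(Add(B, B), 2) = Add(Mul(2, B), 2) = Add(2, Mul(2, B)))
Function('M')(D) = Add(2, Mul(2, D))
Pow(Add(-83, Function('M')(Pow(Add(0, Function('I')(0, -2)), 2))), 2) = Pow(Add(-83, Add(2, Mul(2, Pow(Add(0, Pow(-2, -1)), 2)))), 2) = Pow(Add(-83, Add(2, Mul(2, Pow(Add(0, Rational(-1, 2)), 2)))), 2) = Pow(Add(-83, Add(2, Mul(2, Pow(Rational(-1, 2), 2)))), 2) = Pow(Add(-83, Add(2, Mul(2, Rational(1, 4)))), 2) = Pow(Add(-83, Add(2, Rational(1, 2))), 2) = Pow(Add(-83, Rational(5, 2)), 2) = Pow(Rational(-161, 2), 2) = Rational(25921, 4)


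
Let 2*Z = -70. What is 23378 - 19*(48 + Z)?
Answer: 23131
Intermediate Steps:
Z = -35 (Z = (1/2)*(-70) = -35)
23378 - 19*(48 + Z) = 23378 - 19*(48 - 35) = 23378 - 19*13 = 23378 - 247 = 23131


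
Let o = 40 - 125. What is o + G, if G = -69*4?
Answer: -361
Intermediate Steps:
G = -276 (G = -1*276 = -276)
o = -85
o + G = -85 - 276 = -361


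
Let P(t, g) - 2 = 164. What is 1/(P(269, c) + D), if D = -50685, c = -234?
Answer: -1/50519 ≈ -1.9795e-5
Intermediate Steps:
P(t, g) = 166 (P(t, g) = 2 + 164 = 166)
1/(P(269, c) + D) = 1/(166 - 50685) = 1/(-50519) = -1/50519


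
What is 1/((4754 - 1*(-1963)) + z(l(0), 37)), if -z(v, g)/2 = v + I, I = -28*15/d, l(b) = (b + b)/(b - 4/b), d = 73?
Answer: 73/491181 ≈ 0.00014862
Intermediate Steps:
l(b) = 2*b/(b - 4/b) (l(b) = (2*b)/(b - 4/b) = 2*b/(b - 4/b))
I = -420/73 (I = -28/(73/15) = -28/(73*(1/15)) = -28/73/15 = -28*15/73 = -420/73 ≈ -5.7534)
z(v, g) = 840/73 - 2*v (z(v, g) = -2*(v - 420/73) = -2*(-420/73 + v) = 840/73 - 2*v)
1/((4754 - 1*(-1963)) + z(l(0), 37)) = 1/((4754 - 1*(-1963)) + (840/73 - 4*0²/(-4 + 0²))) = 1/((4754 + 1963) + (840/73 - 4*0/(-4 + 0))) = 1/(6717 + (840/73 - 4*0/(-4))) = 1/(6717 + (840/73 - 4*0*(-1)/4)) = 1/(6717 + (840/73 - 2*0)) = 1/(6717 + (840/73 + 0)) = 1/(6717 + 840/73) = 1/(491181/73) = 73/491181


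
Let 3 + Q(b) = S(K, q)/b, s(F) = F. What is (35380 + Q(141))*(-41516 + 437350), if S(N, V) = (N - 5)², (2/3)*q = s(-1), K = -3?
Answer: 42010797262/3 ≈ 1.4004e+10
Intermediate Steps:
q = -3/2 (q = (3/2)*(-1) = -3/2 ≈ -1.5000)
S(N, V) = (-5 + N)²
Q(b) = -3 + 64/b (Q(b) = -3 + (-5 - 3)²/b = -3 + (-8)²/b = -3 + 64/b)
(35380 + Q(141))*(-41516 + 437350) = (35380 + (-3 + 64/141))*(-41516 + 437350) = (35380 + (-3 + 64*(1/141)))*395834 = (35380 + (-3 + 64/141))*395834 = (35380 - 359/141)*395834 = (4988221/141)*395834 = 42010797262/3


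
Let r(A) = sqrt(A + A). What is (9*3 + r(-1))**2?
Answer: (27 + I*sqrt(2))**2 ≈ 727.0 + 76.368*I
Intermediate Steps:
r(A) = sqrt(2)*sqrt(A) (r(A) = sqrt(2*A) = sqrt(2)*sqrt(A))
(9*3 + r(-1))**2 = (9*3 + sqrt(2)*sqrt(-1))**2 = (27 + sqrt(2)*I)**2 = (27 + I*sqrt(2))**2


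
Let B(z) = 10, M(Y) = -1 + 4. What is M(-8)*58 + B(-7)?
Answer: 184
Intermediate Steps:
M(Y) = 3
M(-8)*58 + B(-7) = 3*58 + 10 = 174 + 10 = 184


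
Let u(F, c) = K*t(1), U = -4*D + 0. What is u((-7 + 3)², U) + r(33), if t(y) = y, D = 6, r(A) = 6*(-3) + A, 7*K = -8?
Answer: 97/7 ≈ 13.857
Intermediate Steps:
K = -8/7 (K = (⅐)*(-8) = -8/7 ≈ -1.1429)
r(A) = -18 + A
U = -24 (U = -4*6 + 0 = -24 + 0 = -24)
u(F, c) = -8/7 (u(F, c) = -8/7*1 = -8/7)
u((-7 + 3)², U) + r(33) = -8/7 + (-18 + 33) = -8/7 + 15 = 97/7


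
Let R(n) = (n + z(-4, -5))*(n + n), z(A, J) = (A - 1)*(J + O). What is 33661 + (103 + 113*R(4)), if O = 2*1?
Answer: 50940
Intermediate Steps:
O = 2
z(A, J) = (-1 + A)*(2 + J) (z(A, J) = (A - 1)*(J + 2) = (-1 + A)*(2 + J))
R(n) = 2*n*(15 + n) (R(n) = (n + (-2 - 1*(-5) + 2*(-4) - 4*(-5)))*(n + n) = (n + (-2 + 5 - 8 + 20))*(2*n) = (n + 15)*(2*n) = (15 + n)*(2*n) = 2*n*(15 + n))
33661 + (103 + 113*R(4)) = 33661 + (103 + 113*(2*4*(15 + 4))) = 33661 + (103 + 113*(2*4*19)) = 33661 + (103 + 113*152) = 33661 + (103 + 17176) = 33661 + 17279 = 50940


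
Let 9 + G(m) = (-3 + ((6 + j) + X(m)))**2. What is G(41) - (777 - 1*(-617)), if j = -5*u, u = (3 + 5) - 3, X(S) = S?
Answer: -1042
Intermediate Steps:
u = 5 (u = 8 - 3 = 5)
j = -25 (j = -5*5 = -25)
G(m) = -9 + (-22 + m)**2 (G(m) = -9 + (-3 + ((6 - 25) + m))**2 = -9 + (-3 + (-19 + m))**2 = -9 + (-22 + m)**2)
G(41) - (777 - 1*(-617)) = (-9 + (-22 + 41)**2) - (777 - 1*(-617)) = (-9 + 19**2) - (777 + 617) = (-9 + 361) - 1*1394 = 352 - 1394 = -1042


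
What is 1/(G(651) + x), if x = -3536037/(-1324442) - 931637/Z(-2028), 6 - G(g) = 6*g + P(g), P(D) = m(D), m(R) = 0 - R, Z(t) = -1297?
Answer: -1717801274/4342650927683 ≈ -0.00039557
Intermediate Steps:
m(R) = -R
P(D) = -D
G(g) = 6 - 5*g (G(g) = 6 - (6*g - g) = 6 - 5*g)
x = 1238485411543/1717801274 (x = -3536037/(-1324442) - 931637/(-1297) = -3536037*(-1/1324442) - 931637*(-1/1297) = 3536037/1324442 + 931637/1297 = 1238485411543/1717801274 ≈ 720.97)
1/(G(651) + x) = 1/((6 - 5*651) + 1238485411543/1717801274) = 1/((6 - 3255) + 1238485411543/1717801274) = 1/(-3249 + 1238485411543/1717801274) = 1/(-4342650927683/1717801274) = -1717801274/4342650927683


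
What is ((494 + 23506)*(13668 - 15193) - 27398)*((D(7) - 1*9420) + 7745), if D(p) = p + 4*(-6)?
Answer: 61973557416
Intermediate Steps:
D(p) = -24 + p (D(p) = p - 24 = -24 + p)
((494 + 23506)*(13668 - 15193) - 27398)*((D(7) - 1*9420) + 7745) = ((494 + 23506)*(13668 - 15193) - 27398)*(((-24 + 7) - 1*9420) + 7745) = (24000*(-1525) - 27398)*((-17 - 9420) + 7745) = (-36600000 - 27398)*(-9437 + 7745) = -36627398*(-1692) = 61973557416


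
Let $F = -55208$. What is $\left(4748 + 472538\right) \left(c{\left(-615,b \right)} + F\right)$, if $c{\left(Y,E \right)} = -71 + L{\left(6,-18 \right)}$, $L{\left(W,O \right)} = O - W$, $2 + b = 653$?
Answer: $-26395347658$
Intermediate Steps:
$b = 651$ ($b = -2 + 653 = 651$)
$c{\left(Y,E \right)} = -95$ ($c{\left(Y,E \right)} = -71 - 24 = -95$)
$\left(4748 + 472538\right) \left(c{\left(-615,b \right)} + F\right) = \left(4748 + 472538\right) \left(-95 - 55208\right) = 477286 \left(-55303\right) = -26395347658$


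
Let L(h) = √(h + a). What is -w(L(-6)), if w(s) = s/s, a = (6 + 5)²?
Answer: -1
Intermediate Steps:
a = 121 (a = 11² = 121)
L(h) = √(121 + h) (L(h) = √(h + 121) = √(121 + h))
w(s) = 1
-w(L(-6)) = -1*1 = -1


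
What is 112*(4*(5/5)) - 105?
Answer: 343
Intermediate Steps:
112*(4*(5/5)) - 105 = 112*(4*(5*(⅕))) - 105 = 112*(4*1) - 105 = 112*4 - 105 = 448 - 105 = 343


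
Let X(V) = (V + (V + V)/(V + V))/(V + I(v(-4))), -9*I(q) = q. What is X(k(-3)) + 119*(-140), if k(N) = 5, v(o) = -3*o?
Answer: -183242/11 ≈ -16658.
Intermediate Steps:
I(q) = -q/9
X(V) = (1 + V)/(-4/3 + V) (X(V) = (V + (V + V)/(V + V))/(V - (-1)*(-4)/3) = (V + (2*V)/((2*V)))/(V - 1/9*12) = (V + (2*V)*(1/(2*V)))/(V - 4/3) = (V + 1)/(-4/3 + V) = (1 + V)/(-4/3 + V))
X(k(-3)) + 119*(-140) = 3*(1 + 5)/(-4 + 3*5) + 119*(-140) = 3*6/(-4 + 15) - 16660 = 3*6/11 - 16660 = 3*(1/11)*6 - 16660 = 18/11 - 16660 = -183242/11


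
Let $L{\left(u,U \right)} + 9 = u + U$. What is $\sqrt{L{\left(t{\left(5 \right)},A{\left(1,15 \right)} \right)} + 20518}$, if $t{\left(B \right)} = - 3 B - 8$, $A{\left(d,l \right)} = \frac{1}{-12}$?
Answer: $\frac{\sqrt{737493}}{6} \approx 143.13$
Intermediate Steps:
$A{\left(d,l \right)} = - \frac{1}{12}$
$t{\left(B \right)} = -8 - 3 B$
$L{\left(u,U \right)} = -9 + U + u$ ($L{\left(u,U \right)} = -9 + \left(u + U\right) = -9 + \left(U + u\right) = -9 + U + u$)
$\sqrt{L{\left(t{\left(5 \right)},A{\left(1,15 \right)} \right)} + 20518} = \sqrt{\left(-9 - \frac{1}{12} - 23\right) + 20518} = \sqrt{- \frac{385}{12} + 20518} = \sqrt{\frac{245831}{12}} = \frac{\sqrt{737493}}{6}$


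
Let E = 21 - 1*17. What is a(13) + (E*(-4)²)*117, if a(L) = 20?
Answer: 7508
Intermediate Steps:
E = 4 (E = 21 - 17 = 4)
a(13) + (E*(-4)²)*117 = 20 + (4*(-4)²)*117 = 20 + (4*16)*117 = 20 + 64*117 = 20 + 7488 = 7508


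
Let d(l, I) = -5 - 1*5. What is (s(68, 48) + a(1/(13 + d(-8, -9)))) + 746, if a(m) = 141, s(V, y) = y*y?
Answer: 3191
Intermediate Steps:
d(l, I) = -10 (d(l, I) = -5 - 5 = -10)
s(V, y) = y**2
(s(68, 48) + a(1/(13 + d(-8, -9)))) + 746 = (48**2 + 141) + 746 = (2304 + 141) + 746 = 2445 + 746 = 3191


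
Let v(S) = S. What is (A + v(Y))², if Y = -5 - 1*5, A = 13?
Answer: 9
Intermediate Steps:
Y = -10 (Y = -5 - 5 = -10)
(A + v(Y))² = (13 - 10)² = 3² = 9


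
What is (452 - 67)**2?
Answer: 148225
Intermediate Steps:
(452 - 67)**2 = 385**2 = 148225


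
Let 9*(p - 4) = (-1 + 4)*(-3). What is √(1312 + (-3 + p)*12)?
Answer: 4*√82 ≈ 36.222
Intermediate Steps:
p = 3 (p = 4 + ((-1 + 4)*(-3))/9 = 4 + (3*(-3))/9 = 4 + (⅑)*(-9) = 4 - 1 = 3)
√(1312 + (-3 + p)*12) = √(1312 + (-3 + 3)*12) = √(1312 + 0*12) = √(1312 + 0) = √1312 = 4*√82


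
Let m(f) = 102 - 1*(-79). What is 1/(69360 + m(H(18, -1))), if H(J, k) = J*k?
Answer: 1/69541 ≈ 1.4380e-5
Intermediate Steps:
m(f) = 181 (m(f) = 102 + 79 = 181)
1/(69360 + m(H(18, -1))) = 1/(69360 + 181) = 1/69541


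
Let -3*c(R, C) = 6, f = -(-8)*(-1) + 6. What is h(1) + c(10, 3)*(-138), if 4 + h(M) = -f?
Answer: 274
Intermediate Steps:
f = -2 (f = -2*4 + 6 = -8 + 6 = -2)
c(R, C) = -2 (c(R, C) = -1/3*6 = -2)
h(M) = -2 (h(M) = -4 - 1*(-2) = -4 + 2 = -2)
h(1) + c(10, 3)*(-138) = -2 - 2*(-138) = -2 + 276 = 274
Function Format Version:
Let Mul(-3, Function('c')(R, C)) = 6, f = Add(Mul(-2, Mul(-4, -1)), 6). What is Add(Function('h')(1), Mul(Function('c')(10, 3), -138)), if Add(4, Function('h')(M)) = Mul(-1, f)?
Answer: 274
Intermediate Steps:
f = -2 (f = Add(Mul(-2, 4), 6) = Add(-8, 6) = -2)
Function('c')(R, C) = -2 (Function('c')(R, C) = Mul(Rational(-1, 3), 6) = -2)
Function('h')(M) = -2 (Function('h')(M) = Add(-4, Mul(-1, -2)) = Add(-4, 2) = -2)
Add(Function('h')(1), Mul(Function('c')(10, 3), -138)) = Add(-2, Mul(-2, -138)) = Add(-2, 276) = 274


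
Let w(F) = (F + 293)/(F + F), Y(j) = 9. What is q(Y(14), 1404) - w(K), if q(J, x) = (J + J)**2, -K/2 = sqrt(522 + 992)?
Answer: 647/2 + 293*sqrt(1514)/6056 ≈ 325.38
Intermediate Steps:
K = -2*sqrt(1514) (K = -2*sqrt(522 + 992) = -2*sqrt(1514) ≈ -77.820)
q(J, x) = 4*J**2 (q(J, x) = (2*J)**2 = 4*J**2)
w(F) = (293 + F)/(2*F) (w(F) = (293 + F)/((2*F)) = (293 + F)*(1/(2*F)) = (293 + F)/(2*F))
q(Y(14), 1404) - w(K) = 4*9**2 - (293 - 2*sqrt(1514))/(2*((-2*sqrt(1514)))) = 4*81 - (-sqrt(1514)/3028)*(293 - 2*sqrt(1514))/2 = 324 - (-1)*sqrt(1514)*(293 - 2*sqrt(1514))/6056 = 324 + sqrt(1514)*(293 - 2*sqrt(1514))/6056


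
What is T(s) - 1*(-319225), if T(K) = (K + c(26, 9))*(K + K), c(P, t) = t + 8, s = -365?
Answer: 573265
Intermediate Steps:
c(P, t) = 8 + t
T(K) = 2*K*(17 + K) (T(K) = (K + (8 + 9))*(K + K) = (K + 17)*(2*K) = (17 + K)*(2*K) = 2*K*(17 + K))
T(s) - 1*(-319225) = 2*(-365)*(17 - 365) - 1*(-319225) = 2*(-365)*(-348) + 319225 = 254040 + 319225 = 573265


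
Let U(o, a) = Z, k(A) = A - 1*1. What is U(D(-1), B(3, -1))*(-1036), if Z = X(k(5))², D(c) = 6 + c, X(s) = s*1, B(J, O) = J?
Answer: -16576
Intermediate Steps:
k(A) = -1 + A (k(A) = A - 1 = -1 + A)
X(s) = s
Z = 16 (Z = (-1 + 5)² = 4² = 16)
U(o, a) = 16
U(D(-1), B(3, -1))*(-1036) = 16*(-1036) = -16576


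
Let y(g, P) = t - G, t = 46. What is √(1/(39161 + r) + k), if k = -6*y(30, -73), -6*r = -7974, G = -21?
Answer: I*√659054879710/40490 ≈ 20.05*I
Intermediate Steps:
r = 1329 (r = -⅙*(-7974) = 1329)
y(g, P) = 67 (y(g, P) = 46 - 1*(-21) = 46 + 21 = 67)
k = -402 (k = -6*67 = -1*402 = -402)
√(1/(39161 + r) + k) = √(1/(39161 + 1329) - 402) = √(1/40490 - 402) = √(-16276979/40490) = I*√659054879710/40490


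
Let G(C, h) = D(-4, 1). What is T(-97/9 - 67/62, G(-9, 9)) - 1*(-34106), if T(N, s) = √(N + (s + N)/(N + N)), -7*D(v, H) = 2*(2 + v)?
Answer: 34106 + 5*I*√8448556928539/4307667 ≈ 34106.0 + 3.3738*I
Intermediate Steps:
D(v, H) = -4/7 - 2*v/7 (D(v, H) = -2*(2 + v)/7 = -(4 + 2*v)/7 = -4/7 - 2*v/7)
G(C, h) = 4/7 (G(C, h) = -4/7 - 2/7*(-4) = -4/7 + 8/7 = 4/7)
T(N, s) = √(N + (N + s)/(2*N)) (T(N, s) = √(N + (N + s)/((2*N))) = √(N + (N + s)*(1/(2*N))) = √(N + (N + s)/(2*N)))
T(-97/9 - 67/62, G(-9, 9)) - 1*(-34106) = √(2 + 4*(-97/9 - 67/62) + 2*(4/7)/(-97/9 - 67/62))/2 - 1*(-34106) = √(2 + 4*(-97*⅑ - 67*1/62) + 2*(4/7)/(-97*⅑ - 67*1/62))/2 + 34106 = √(2 + 4*(-97/9 - 67/62) + 2*(4/7)/(-97/9 - 67/62))/2 + 34106 = √(2 + 4*(-6617/558) + 2*(4/7)/(-6617/558))/2 + 34106 = √(2 - 13234/279 + 2*(4/7)*(-558/6617))/2 + 34106 = √(2 - 13234/279 - 4464/46319)/2 + 34106 = √(-588385100/12923001)/2 + 34106 = (10*I*√8448556928539/4307667)/2 + 34106 = 5*I*√8448556928539/4307667 + 34106 = 34106 + 5*I*√8448556928539/4307667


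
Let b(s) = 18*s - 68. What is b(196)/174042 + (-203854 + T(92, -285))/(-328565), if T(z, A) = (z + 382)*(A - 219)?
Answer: 7819393040/5718410973 ≈ 1.3674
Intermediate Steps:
T(z, A) = (-219 + A)*(382 + z) (T(z, A) = (382 + z)*(-219 + A) = (-219 + A)*(382 + z))
b(s) = -68 + 18*s
b(196)/174042 + (-203854 + T(92, -285))/(-328565) = (-68 + 18*196)/174042 + (-203854 + (-83658 - 219*92 + 382*(-285) - 285*92))/(-328565) = (-68 + 3528)*(1/174042) + (-203854 + (-83658 - 20148 - 108870 - 26220))*(-1/328565) = 3460*(1/174042) + (-203854 - 238896)*(-1/328565) = 1730/87021 - 442750*(-1/328565) = 1730/87021 + 88550/65713 = 7819393040/5718410973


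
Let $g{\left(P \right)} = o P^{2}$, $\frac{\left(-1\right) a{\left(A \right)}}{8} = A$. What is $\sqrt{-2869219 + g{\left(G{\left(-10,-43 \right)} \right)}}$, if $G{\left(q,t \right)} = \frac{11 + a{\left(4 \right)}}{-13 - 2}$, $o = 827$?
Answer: $\frac{4 i \sqrt{4480622}}{5} \approx 1693.4 i$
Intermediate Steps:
$a{\left(A \right)} = - 8 A$
$G{\left(q,t \right)} = \frac{7}{5}$ ($G{\left(q,t \right)} = \frac{11 - 32}{-13 - 2} = \frac{11 - 32}{-15} = \left(-21\right) \left(- \frac{1}{15}\right) = \frac{7}{5}$)
$g{\left(P \right)} = 827 P^{2}$
$\sqrt{-2869219 + g{\left(G{\left(-10,-43 \right)} \right)}} = \sqrt{-2869219 + 827 \left(\frac{7}{5}\right)^{2}} = \sqrt{-2869219 + 827 \cdot \frac{49}{25}} = \sqrt{-2869219 + \frac{40523}{25}} = \sqrt{- \frac{71689952}{25}} = \frac{4 i \sqrt{4480622}}{5}$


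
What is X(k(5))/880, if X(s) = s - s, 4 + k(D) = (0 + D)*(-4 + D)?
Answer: 0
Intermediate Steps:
k(D) = -4 + D*(-4 + D) (k(D) = -4 + (0 + D)*(-4 + D) = -4 + D*(-4 + D))
X(s) = 0
X(k(5))/880 = 0/880 = 0*(1/880) = 0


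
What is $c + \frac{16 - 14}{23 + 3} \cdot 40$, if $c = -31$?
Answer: $- \frac{363}{13} \approx -27.923$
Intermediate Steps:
$c + \frac{16 - 14}{23 + 3} \cdot 40 = -31 + \frac{16 - 14}{23 + 3} \cdot 40 = -31 + \frac{2}{26} \cdot 40 = -31 + 2 \cdot \frac{1}{26} \cdot 40 = -31 + \frac{1}{13} \cdot 40 = -31 + \frac{40}{13} = - \frac{363}{13}$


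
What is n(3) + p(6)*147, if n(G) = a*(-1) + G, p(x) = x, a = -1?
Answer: 886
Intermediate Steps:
n(G) = 1 + G (n(G) = -1*(-1) + G = 1 + G)
n(3) + p(6)*147 = (1 + 3) + 6*147 = 4 + 882 = 886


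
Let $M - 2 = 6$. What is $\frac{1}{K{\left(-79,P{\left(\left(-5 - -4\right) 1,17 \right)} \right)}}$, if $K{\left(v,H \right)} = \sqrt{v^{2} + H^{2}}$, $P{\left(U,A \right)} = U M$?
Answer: $\frac{\sqrt{6305}}{6305} \approx 0.012594$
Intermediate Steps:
$M = 8$ ($M = 2 + 6 = 8$)
$P{\left(U,A \right)} = 8 U$ ($P{\left(U,A \right)} = U 8 = 8 U$)
$K{\left(v,H \right)} = \sqrt{H^{2} + v^{2}}$
$\frac{1}{K{\left(-79,P{\left(\left(-5 - -4\right) 1,17 \right)} \right)}} = \frac{1}{\sqrt{\left(8 \left(-5 - -4\right) 1\right)^{2} + \left(-79\right)^{2}}} = \frac{1}{\sqrt{\left(8 \left(-5 + 4\right) 1\right)^{2} + 6241}} = \frac{1}{\sqrt{\left(8 \left(\left(-1\right) 1\right)\right)^{2} + 6241}} = \frac{1}{\sqrt{\left(8 \left(-1\right)\right)^{2} + 6241}} = \frac{1}{\sqrt{\left(-8\right)^{2} + 6241}} = \frac{1}{\sqrt{64 + 6241}} = \frac{1}{\sqrt{6305}} = \frac{\sqrt{6305}}{6305}$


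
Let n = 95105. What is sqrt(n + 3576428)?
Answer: sqrt(3671533) ≈ 1916.1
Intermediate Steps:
sqrt(n + 3576428) = sqrt(95105 + 3576428) = sqrt(3671533)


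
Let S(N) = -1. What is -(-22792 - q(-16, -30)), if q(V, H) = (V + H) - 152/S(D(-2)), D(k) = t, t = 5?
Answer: 22898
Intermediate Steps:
D(k) = 5
q(V, H) = 152 + H + V (q(V, H) = (V + H) - 152/(-1) = (H + V) - 152*(-1) = (H + V) + 152 = 152 + H + V)
-(-22792 - q(-16, -30)) = -(-22792 - (152 - 30 - 16)) = -(-22792 - 1*106) = -(-22792 - 106) = -1*(-22898) = 22898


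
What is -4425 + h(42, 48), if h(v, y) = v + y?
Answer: -4335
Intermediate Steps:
-4425 + h(42, 48) = -4425 + (42 + 48) = -4425 + 90 = -4335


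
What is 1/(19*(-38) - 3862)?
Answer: -1/4584 ≈ -0.00021815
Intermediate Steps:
1/(19*(-38) - 3862) = 1/(-722 - 3862) = 1/(-4584) = -1/4584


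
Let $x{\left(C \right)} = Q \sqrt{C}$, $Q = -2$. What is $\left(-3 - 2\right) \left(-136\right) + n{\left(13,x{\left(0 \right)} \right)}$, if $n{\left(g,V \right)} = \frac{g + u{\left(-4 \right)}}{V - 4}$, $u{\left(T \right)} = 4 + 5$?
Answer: $\frac{1349}{2} \approx 674.5$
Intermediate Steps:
$u{\left(T \right)} = 9$
$x{\left(C \right)} = - 2 \sqrt{C}$
$n{\left(g,V \right)} = \frac{9 + g}{-4 + V}$ ($n{\left(g,V \right)} = \frac{g + 9}{V - 4} = \frac{9 + g}{-4 + V}$)
$\left(-3 - 2\right) \left(-136\right) + n{\left(13,x{\left(0 \right)} \right)} = \left(-3 - 2\right) \left(-136\right) + \frac{9 + 13}{-4 - 2 \sqrt{0}} = \left(-3 - 2\right) \left(-136\right) + \frac{1}{-4 - 0} \cdot 22 = \left(-5\right) \left(-136\right) + \frac{1}{-4 + 0} \cdot 22 = 680 + \frac{1}{-4} \cdot 22 = 680 - \frac{11}{2} = \frac{1349}{2}$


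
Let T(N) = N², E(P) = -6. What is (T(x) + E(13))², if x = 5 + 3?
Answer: 3364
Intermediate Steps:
x = 8
(T(x) + E(13))² = (8² - 6)² = (64 - 6)² = 58² = 3364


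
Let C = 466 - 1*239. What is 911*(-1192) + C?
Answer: -1085685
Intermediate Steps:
C = 227 (C = 466 - 239 = 227)
911*(-1192) + C = 911*(-1192) + 227 = -1085912 + 227 = -1085685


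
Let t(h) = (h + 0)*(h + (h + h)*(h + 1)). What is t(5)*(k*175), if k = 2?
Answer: 113750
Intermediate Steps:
t(h) = h*(h + 2*h*(1 + h)) (t(h) = h*(h + (2*h)*(1 + h)) = h*(h + 2*h*(1 + h)))
t(5)*(k*175) = (5²*(3 + 2*5))*(2*175) = (25*(3 + 10))*350 = (25*13)*350 = 325*350 = 113750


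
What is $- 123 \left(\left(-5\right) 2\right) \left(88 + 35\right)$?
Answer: $151290$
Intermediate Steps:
$- 123 \left(\left(-5\right) 2\right) \left(88 + 35\right) = \left(-123\right) \left(-10\right) 123 = 1230 \cdot 123 = 151290$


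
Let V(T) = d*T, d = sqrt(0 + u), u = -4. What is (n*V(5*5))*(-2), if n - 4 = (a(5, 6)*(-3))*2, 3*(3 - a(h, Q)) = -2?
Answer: 1800*I ≈ 1800.0*I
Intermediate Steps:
a(h, Q) = 11/3 (a(h, Q) = 3 - 1/3*(-2) = 3 + 2/3 = 11/3)
n = -18 (n = 4 + ((11/3)*(-3))*2 = 4 - 11*2 = 4 - 22 = -18)
d = 2*I (d = sqrt(0 - 4) = sqrt(-4) = 2*I ≈ 2.0*I)
V(T) = 2*I*T (V(T) = (2*I)*T = 2*I*T)
(n*V(5*5))*(-2) = -36*I*5*5*(-2) = -36*I*25*(-2) = -900*I*(-2) = 1800*I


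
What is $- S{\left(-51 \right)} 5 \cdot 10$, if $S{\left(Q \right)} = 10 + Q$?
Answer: $2050$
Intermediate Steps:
$- S{\left(-51 \right)} 5 \cdot 10 = - \left(10 - 51\right) 5 \cdot 10 = - \left(-41\right) 5 \cdot 10 = - \left(-205\right) 10 = \left(-1\right) \left(-2050\right) = 2050$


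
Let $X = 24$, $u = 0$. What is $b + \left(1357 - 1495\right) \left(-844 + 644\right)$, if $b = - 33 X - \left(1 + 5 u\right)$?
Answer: $26807$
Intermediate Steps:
$b = -793$ ($b = \left(-33\right) 24 - 1 = -792 + \left(0 - 1\right) = -792 - 1 = -793$)
$b + \left(1357 - 1495\right) \left(-844 + 644\right) = -793 + \left(1357 - 1495\right) \left(-844 + 644\right) = -793 - -27600 = -793 + 27600 = 26807$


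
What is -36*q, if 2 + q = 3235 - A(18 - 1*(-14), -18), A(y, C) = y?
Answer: -115236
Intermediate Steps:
q = 3201 (q = -2 + (3235 - (18 - 1*(-14))) = -2 + (3235 - (18 + 14)) = -2 + (3235 - 1*32) = -2 + (3235 - 32) = -2 + 3203 = 3201)
-36*q = -36*3201 = -115236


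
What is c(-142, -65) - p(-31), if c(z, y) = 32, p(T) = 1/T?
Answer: 993/31 ≈ 32.032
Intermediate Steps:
c(-142, -65) - p(-31) = 32 - 1/(-31) = 32 - 1*(-1/31) = 32 + 1/31 = 993/31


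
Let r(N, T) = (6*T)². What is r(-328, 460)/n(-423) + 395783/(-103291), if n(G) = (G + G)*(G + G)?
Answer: 13987813777/2053528371 ≈ 6.8116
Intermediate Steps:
r(N, T) = 36*T²
n(G) = 4*G² (n(G) = (2*G)*(2*G) = 4*G²)
r(-328, 460)/n(-423) + 395783/(-103291) = (36*460²)/((4*(-423)²)) + 395783/(-103291) = (36*211600)/((4*178929)) + 395783*(-1/103291) = 7617600/715716 - 395783/103291 = 7617600*(1/715716) - 395783/103291 = 211600/19881 - 395783/103291 = 13987813777/2053528371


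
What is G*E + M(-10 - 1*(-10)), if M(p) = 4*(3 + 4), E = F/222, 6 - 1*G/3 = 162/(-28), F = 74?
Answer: 557/14 ≈ 39.786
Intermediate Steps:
G = 495/14 (G = 18 - 486/(-28) = 18 - 486*(-1)/28 = 18 - 3*(-81/14) = 18 + 243/14 = 495/14 ≈ 35.357)
E = 1/3 (E = 74/222 = 74*(1/222) = 1/3 ≈ 0.33333)
M(p) = 28 (M(p) = 4*7 = 28)
G*E + M(-10 - 1*(-10)) = (495/14)*(1/3) + 28 = 165/14 + 28 = 557/14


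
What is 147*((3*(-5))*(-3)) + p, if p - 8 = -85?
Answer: 6538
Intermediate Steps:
p = -77 (p = 8 - 85 = -77)
147*((3*(-5))*(-3)) + p = 147*((3*(-5))*(-3)) - 77 = 147*(-15*(-3)) - 77 = 147*45 - 77 = 6615 - 77 = 6538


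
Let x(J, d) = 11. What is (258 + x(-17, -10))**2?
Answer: 72361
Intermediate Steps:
(258 + x(-17, -10))**2 = (258 + 11)**2 = 269**2 = 72361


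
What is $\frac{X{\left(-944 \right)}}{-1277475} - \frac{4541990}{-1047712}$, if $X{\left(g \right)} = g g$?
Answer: $\frac{2434312397209}{669212943600} \approx 3.6376$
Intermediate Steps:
$X{\left(g \right)} = g^{2}$
$\frac{X{\left(-944 \right)}}{-1277475} - \frac{4541990}{-1047712} = \frac{\left(-944\right)^{2}}{-1277475} - \frac{4541990}{-1047712} = 891136 \left(- \frac{1}{1277475}\right) - - \frac{2270995}{523856} = - \frac{891136}{1277475} + \frac{2270995}{523856} = \frac{2434312397209}{669212943600}$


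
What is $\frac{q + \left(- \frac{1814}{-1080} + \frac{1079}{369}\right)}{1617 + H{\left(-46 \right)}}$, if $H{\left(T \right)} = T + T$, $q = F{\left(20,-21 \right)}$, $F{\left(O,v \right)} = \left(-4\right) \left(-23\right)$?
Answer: $\frac{2138807}{33763500} \approx 0.063347$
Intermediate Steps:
$F{\left(O,v \right)} = 92$
$q = 92$
$H{\left(T \right)} = 2 T$
$\frac{q + \left(- \frac{1814}{-1080} + \frac{1079}{369}\right)}{1617 + H{\left(-46 \right)}} = \frac{92 + \left(- \frac{1814}{-1080} + \frac{1079}{369}\right)}{1617 + 2 \left(-46\right)} = \frac{92 + \left(\left(-1814\right) \left(- \frac{1}{1080}\right) + 1079 \cdot \frac{1}{369}\right)}{1617 - 92} = \frac{92 + \left(\frac{907}{540} + \frac{1079}{369}\right)}{1525} = \left(92 + \frac{101927}{22140}\right) \frac{1}{1525} = \frac{2138807}{22140} \cdot \frac{1}{1525} = \frac{2138807}{33763500}$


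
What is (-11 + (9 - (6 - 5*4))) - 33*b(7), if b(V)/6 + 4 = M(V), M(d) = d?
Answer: -582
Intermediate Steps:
b(V) = -24 + 6*V
(-11 + (9 - (6 - 5*4))) - 33*b(7) = (-11 + (9 - (6 - 5*4))) - 33*(-24 + 6*7) = (-11 + (9 - (6 - 20))) - 33*(-24 + 42) = (-11 + (9 - 1*(-14))) - 33*18 = (-11 + (9 + 14)) - 594 = (-11 + 23) - 594 = 12 - 594 = -582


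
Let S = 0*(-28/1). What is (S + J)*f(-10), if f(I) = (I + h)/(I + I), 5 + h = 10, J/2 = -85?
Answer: -85/2 ≈ -42.500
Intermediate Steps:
J = -170 (J = 2*(-85) = -170)
S = 0 (S = 0*(-28*1) = 0*(-28) = 0)
h = 5 (h = -5 + 10 = 5)
f(I) = (5 + I)/(2*I) (f(I) = (I + 5)/(I + I) = (5 + I)/((2*I)) = (5 + I)*(1/(2*I)) = (5 + I)/(2*I))
(S + J)*f(-10) = (0 - 170)*((½)*(5 - 10)/(-10)) = -85*(-1)*(-5)/10 = -170*¼ = -85/2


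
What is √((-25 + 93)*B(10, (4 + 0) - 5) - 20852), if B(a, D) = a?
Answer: 82*I*√3 ≈ 142.03*I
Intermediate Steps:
√((-25 + 93)*B(10, (4 + 0) - 5) - 20852) = √((-25 + 93)*10 - 20852) = √(68*10 - 20852) = √(680 - 20852) = √(-20172) = 82*I*√3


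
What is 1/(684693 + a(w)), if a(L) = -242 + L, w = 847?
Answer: 1/685298 ≈ 1.4592e-6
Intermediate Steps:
1/(684693 + a(w)) = 1/(684693 + (-242 + 847)) = 1/(684693 + 605) = 1/685298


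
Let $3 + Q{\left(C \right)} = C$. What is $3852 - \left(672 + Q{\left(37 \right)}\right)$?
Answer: $3146$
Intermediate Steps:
$Q{\left(C \right)} = -3 + C$
$3852 - \left(672 + Q{\left(37 \right)}\right) = 3852 + \left(84 \left(-8\right) - \left(-3 + 37\right)\right) = 3852 - 706 = 3146$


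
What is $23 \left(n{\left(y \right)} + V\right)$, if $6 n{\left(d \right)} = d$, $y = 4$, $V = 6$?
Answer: $\frac{460}{3} \approx 153.33$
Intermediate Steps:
$n{\left(d \right)} = \frac{d}{6}$
$23 \left(n{\left(y \right)} + V\right) = 23 \left(\frac{1}{6} \cdot 4 + 6\right) = 23 \left(\frac{2}{3} + 6\right) = 23 \cdot \frac{20}{3} = \frac{460}{3}$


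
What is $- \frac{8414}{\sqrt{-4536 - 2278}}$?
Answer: $\frac{4207 i \sqrt{6814}}{3407} \approx 101.93 i$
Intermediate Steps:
$- \frac{8414}{\sqrt{-4536 - 2278}} = - \frac{8414}{\sqrt{-6814}} = - \frac{8414}{i \sqrt{6814}} = - 8414 \left(- \frac{i \sqrt{6814}}{6814}\right) = \frac{4207 i \sqrt{6814}}{3407}$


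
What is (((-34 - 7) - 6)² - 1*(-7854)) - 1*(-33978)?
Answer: 44041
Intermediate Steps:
(((-34 - 7) - 6)² - 1*(-7854)) - 1*(-33978) = ((-41 - 6)² + 7854) + 33978 = ((-47)² + 7854) + 33978 = (2209 + 7854) + 33978 = 10063 + 33978 = 44041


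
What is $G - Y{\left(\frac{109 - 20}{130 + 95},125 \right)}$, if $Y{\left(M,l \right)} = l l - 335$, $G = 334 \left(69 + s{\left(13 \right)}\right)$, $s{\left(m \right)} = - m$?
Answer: $3414$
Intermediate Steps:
$G = 18704$ ($G = 334 \left(69 - 13\right) = 334 \cdot 56 = 18704$)
$Y{\left(M,l \right)} = -335 + l^{2}$ ($Y{\left(M,l \right)} = l^{2} - 335 = -335 + l^{2}$)
$G - Y{\left(\frac{109 - 20}{130 + 95},125 \right)} = 18704 - \left(-335 + 125^{2}\right) = 18704 - \left(-335 + 15625\right) = 18704 - 15290 = 3414$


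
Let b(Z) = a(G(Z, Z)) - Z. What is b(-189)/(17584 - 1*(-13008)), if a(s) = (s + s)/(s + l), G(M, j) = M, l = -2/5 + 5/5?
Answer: 7497/1200736 ≈ 0.0062437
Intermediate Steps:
l = ⅗ (l = -2*⅕ + 5*(⅕) = -⅖ + 1 = ⅗ ≈ 0.60000)
a(s) = 2*s/(⅗ + s) (a(s) = (s + s)/(s + ⅗) = (2*s)/(⅗ + s) = 2*s/(⅗ + s))
b(Z) = -Z + 10*Z/(3 + 5*Z) (b(Z) = 10*Z/(3 + 5*Z) - Z = -Z + 10*Z/(3 + 5*Z))
b(-189)/(17584 - 1*(-13008)) = (-189*(7 - 5*(-189))/(3 + 5*(-189)))/(17584 - 1*(-13008)) = (-189*(7 + 945)/(3 - 945))/(17584 + 13008) = -189*952/(-942)/30592 = -189*(-1/942)*952*(1/30592) = (29988/157)*(1/30592) = 7497/1200736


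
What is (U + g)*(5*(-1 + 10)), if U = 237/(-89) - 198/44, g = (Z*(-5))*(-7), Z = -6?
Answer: -1739475/178 ≈ -9772.3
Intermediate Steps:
g = -210 (g = -6*(-5)*(-7) = 30*(-7) = -210)
U = -1275/178 (U = 237*(-1/89) - 198*1/44 = -237/89 - 9/2 = -1275/178 ≈ -7.1629)
(U + g)*(5*(-1 + 10)) = (-1275/178 - 210)*(5*(-1 + 10)) = -193275*9/178 = -38655/178*45 = -1739475/178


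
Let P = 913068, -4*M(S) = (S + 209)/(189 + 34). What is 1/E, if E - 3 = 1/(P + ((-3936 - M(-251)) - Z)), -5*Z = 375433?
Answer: 2194807373/6584424349 ≈ 0.33333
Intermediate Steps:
M(S) = -209/892 - S/892 (M(S) = -(S + 209)/(4*(189 + 34)) = -(209 + S)/(4*223) = -(209/223 + S/223)/4 = -209/892 - S/892)
Z = -375433/5 (Z = -⅕*375433 = -375433/5 ≈ -75087.)
E = 6584424349/2194807373 (E = 3 + 1/(913068 + ((-3936 - (-209/892 - 1/892*(-251))) - 1*(-375433/5))) = 3 + 1/(913068 + ((-3936 - (-209/892 + 251/892)) + 375433/5)) = 3 + 1/(913068 + ((-3936 - 1*21/446) + 375433/5)) = 3 + 1/(913068 + ((-3936 - 21/446) + 375433/5)) = 3 + 1/(913068 + (-1755477/446 + 375433/5)) = 3 + 1/(913068 + 158665733/2230) = 3 + 1/(2194807373/2230) = 3 + 2230/2194807373 = 6584424349/2194807373 ≈ 3.0000)
1/E = 1/(6584424349/2194807373) = 2194807373/6584424349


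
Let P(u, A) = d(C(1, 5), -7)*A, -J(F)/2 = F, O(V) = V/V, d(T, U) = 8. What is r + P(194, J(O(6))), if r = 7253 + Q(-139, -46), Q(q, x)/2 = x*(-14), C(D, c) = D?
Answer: 8525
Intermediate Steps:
Q(q, x) = -28*x (Q(q, x) = 2*(x*(-14)) = 2*(-14*x) = -28*x)
O(V) = 1
J(F) = -2*F
P(u, A) = 8*A
r = 8541 (r = 7253 - 28*(-46) = 7253 + 1288 = 8541)
r + P(194, J(O(6))) = 8541 + 8*(-2*1) = 8541 + 8*(-2) = 8541 - 16 = 8525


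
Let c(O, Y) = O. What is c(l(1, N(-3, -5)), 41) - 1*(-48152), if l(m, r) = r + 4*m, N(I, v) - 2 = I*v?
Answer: 48173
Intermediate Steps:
N(I, v) = 2 + I*v
c(l(1, N(-3, -5)), 41) - 1*(-48152) = ((2 - 3*(-5)) + 4*1) - 1*(-48152) = ((2 + 15) + 4) + 48152 = (17 + 4) + 48152 = 21 + 48152 = 48173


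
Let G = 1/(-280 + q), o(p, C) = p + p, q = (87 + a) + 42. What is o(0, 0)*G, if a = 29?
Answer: 0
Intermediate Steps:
q = 158 (q = (87 + 29) + 42 = 116 + 42 = 158)
o(p, C) = 2*p
G = -1/122 (G = 1/(-280 + 158) = 1/(-122) = -1/122 ≈ -0.0081967)
o(0, 0)*G = (2*0)*(-1/122) = 0*(-1/122) = 0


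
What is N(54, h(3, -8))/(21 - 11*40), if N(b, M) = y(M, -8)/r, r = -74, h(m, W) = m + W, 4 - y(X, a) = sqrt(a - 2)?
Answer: 2/15503 - I*sqrt(10)/31006 ≈ 0.00012901 - 0.00010199*I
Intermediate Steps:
y(X, a) = 4 - sqrt(-2 + a) (y(X, a) = 4 - sqrt(a - 2) = 4 - sqrt(-2 + a))
h(m, W) = W + m
N(b, M) = -2/37 + I*sqrt(10)/74 (N(b, M) = (4 - sqrt(-2 - 8))/(-74) = (4 - sqrt(-10))*(-1/74) = (4 - I*sqrt(10))*(-1/74) = -2/37 + I*sqrt(10)/74)
N(54, h(3, -8))/(21 - 11*40) = (-2/37 + I*sqrt(10)/74)/(21 - 11*40) = (-2/37 + I*sqrt(10)/74)/(21 - 440) = (-2/37 + I*sqrt(10)/74)/(-419) = (-2/37 + I*sqrt(10)/74)*(-1/419) = 2/15503 - I*sqrt(10)/31006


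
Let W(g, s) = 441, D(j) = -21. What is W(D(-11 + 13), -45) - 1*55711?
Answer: -55270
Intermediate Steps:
W(D(-11 + 13), -45) - 1*55711 = 441 - 1*55711 = 441 - 55711 = -55270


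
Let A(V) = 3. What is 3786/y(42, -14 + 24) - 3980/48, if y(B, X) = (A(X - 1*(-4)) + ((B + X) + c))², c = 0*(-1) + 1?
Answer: -384361/4704 ≈ -81.709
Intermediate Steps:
c = 1 (c = 0 + 1 = 1)
y(B, X) = (4 + B + X)² (y(B, X) = (3 + ((B + X) + 1))² = (3 + (1 + B + X))² = (4 + B + X)²)
3786/y(42, -14 + 24) - 3980/48 = 3786/((4 + 42 + (-14 + 24))²) - 3980/48 = 3786/((4 + 42 + 10)²) - 3980*1/48 = 3786/(56²) - 995/12 = 3786/3136 - 995/12 = 3786*(1/3136) - 995/12 = 1893/1568 - 995/12 = -384361/4704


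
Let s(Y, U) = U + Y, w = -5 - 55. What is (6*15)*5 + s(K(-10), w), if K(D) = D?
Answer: 380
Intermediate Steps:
w = -60
(6*15)*5 + s(K(-10), w) = (6*15)*5 + (-60 - 10) = 90*5 - 70 = 450 - 70 = 380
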